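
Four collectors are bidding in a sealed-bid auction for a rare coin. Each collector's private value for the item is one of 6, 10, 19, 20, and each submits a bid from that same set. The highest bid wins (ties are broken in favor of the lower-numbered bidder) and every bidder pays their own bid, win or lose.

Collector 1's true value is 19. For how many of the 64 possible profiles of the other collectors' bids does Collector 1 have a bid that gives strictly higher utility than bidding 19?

45

Others bid (6, 6, 6): truth gives 0; bid 6 gives 13 > 0. Violating.
Others bid (6, 6, 10): truth gives 0; bid 10 gives 9 > 0. Violating.
Others bid (6, 6, 20): truth gives -19; bid 20 gives -1 > -19. Violating.
Others bid (6, 10, 6): truth gives 0; bid 10 gives 9 > 0. Violating.
Others bid (6, 6, 19): truth gives 0; no alternative beats it.
Others bid (6, 10, 19): truth gives 0; no alternative beats it.
(Checking all 64 profiles: 45 have a profitable deviation, 19 do not.)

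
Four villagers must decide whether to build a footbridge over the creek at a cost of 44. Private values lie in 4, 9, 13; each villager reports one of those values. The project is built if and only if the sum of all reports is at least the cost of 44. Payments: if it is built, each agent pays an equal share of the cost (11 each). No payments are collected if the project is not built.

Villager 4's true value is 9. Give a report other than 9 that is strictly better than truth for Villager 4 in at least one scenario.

Suppose Villager 1 reports 9, Villager 2 reports 13 and Villager 3 reports 13.
Report 9: project built, pays 11, utility 9 - 11 = -2.
Report 4: project not built, utility 0.
So reporting 4 beats truth here (0 > -2).

4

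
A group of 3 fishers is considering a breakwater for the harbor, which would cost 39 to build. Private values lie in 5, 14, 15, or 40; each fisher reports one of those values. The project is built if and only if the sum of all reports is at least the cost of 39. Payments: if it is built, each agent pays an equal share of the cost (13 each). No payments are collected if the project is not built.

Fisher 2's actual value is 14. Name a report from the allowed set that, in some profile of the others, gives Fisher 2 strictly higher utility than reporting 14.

Suppose Fisher 1 reports 5 and Fisher 3 reports 5.
Report 14: project not built, utility 0.
Report 40: project built, pays 13, utility 14 - 13 = 1.
So reporting 40 beats truth here (1 > 0).

40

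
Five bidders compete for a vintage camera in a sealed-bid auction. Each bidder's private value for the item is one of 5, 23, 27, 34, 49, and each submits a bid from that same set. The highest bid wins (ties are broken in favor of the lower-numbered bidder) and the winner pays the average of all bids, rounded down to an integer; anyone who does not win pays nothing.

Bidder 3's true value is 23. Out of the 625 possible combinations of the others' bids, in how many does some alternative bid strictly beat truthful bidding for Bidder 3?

66

Others bid (5, 5, 5, 27): truth gives 0; bid 27 gives 10 > 0. Violating.
Others bid (5, 5, 5, 34): truth gives 0; bid 34 gives 7 > 0. Violating.
Others bid (5, 5, 5, 49): truth gives 0; bid 49 gives 1 > 0. Violating.
Others bid (5, 5, 23, 27): truth gives 0; bid 27 gives 6 > 0. Violating.
Others bid (5, 5, 5, 5): truth gives 15; no alternative beats it.
Others bid (5, 5, 5, 23): truth gives 11; no alternative beats it.
(Checking all 625 profiles: 66 have a profitable deviation, 559 do not.)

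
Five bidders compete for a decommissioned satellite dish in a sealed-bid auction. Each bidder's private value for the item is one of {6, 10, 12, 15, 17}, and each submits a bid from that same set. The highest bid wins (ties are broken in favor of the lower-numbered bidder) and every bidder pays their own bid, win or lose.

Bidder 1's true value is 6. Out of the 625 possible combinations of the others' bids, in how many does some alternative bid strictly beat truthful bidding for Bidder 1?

Others bid (6, 6, 6, 10): truth gives -6; bid 10 gives -4 > -6. Violating.
Others bid (6, 6, 10, 6): truth gives -6; bid 10 gives -4 > -6. Violating.
Others bid (6, 6, 10, 10): truth gives -6; bid 10 gives -4 > -6. Violating.
Others bid (6, 10, 6, 6): truth gives -6; bid 10 gives -4 > -6. Violating.
Others bid (6, 6, 6, 6): truth gives 0; no alternative beats it.
Others bid (6, 6, 6, 12): truth gives -6; no alternative beats it.
(Checking all 625 profiles: 15 have a profitable deviation, 610 do not.)

15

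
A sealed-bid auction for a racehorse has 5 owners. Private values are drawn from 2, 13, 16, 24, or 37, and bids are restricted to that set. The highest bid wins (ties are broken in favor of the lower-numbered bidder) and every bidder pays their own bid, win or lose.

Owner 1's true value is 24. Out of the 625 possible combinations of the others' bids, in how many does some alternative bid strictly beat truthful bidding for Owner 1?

450

Others bid (2, 2, 2, 2): truth gives 0; bid 2 gives 22 > 0. Violating.
Others bid (2, 2, 2, 13): truth gives 0; bid 13 gives 11 > 0. Violating.
Others bid (2, 2, 2, 16): truth gives 0; bid 16 gives 8 > 0. Violating.
Others bid (2, 2, 2, 37): truth gives -24; bid 2 gives -2 > -24. Violating.
Others bid (2, 2, 2, 24): truth gives 0; no alternative beats it.
Others bid (2, 2, 13, 24): truth gives 0; no alternative beats it.
(Checking all 625 profiles: 450 have a profitable deviation, 175 do not.)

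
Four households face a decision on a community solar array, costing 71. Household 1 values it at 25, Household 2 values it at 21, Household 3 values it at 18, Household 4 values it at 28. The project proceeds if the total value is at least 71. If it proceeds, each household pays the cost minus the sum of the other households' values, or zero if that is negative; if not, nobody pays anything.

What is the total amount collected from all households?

Total value 92 ≥ cost 71, so it is built.
Household 1: others sum to 67; max(0, 71 - 67) = 4.
Household 2: others sum to 71; max(0, 71 - 71) = 0.
Household 3: others sum to 74; max(0, 71 - 74) = 0.
Household 4: others sum to 64; max(0, 71 - 64) = 7.
Total collected = 4 + 0 + 0 + 7 = 11.

11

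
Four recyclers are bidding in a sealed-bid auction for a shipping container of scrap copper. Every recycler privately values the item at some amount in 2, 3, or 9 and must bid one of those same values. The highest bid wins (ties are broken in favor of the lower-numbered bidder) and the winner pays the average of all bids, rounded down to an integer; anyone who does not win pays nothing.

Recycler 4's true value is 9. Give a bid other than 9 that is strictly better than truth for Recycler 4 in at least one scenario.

Suppose Recycler 1 bids 2, Recycler 2 bids 2 and Recycler 3 bids 2.
Bid 9: wins, pays 3, utility 9 - 3 = 6.
Bid 3: wins, pays 2, utility 9 - 2 = 7.
So bidding 3 beats truth here (7 > 6).

3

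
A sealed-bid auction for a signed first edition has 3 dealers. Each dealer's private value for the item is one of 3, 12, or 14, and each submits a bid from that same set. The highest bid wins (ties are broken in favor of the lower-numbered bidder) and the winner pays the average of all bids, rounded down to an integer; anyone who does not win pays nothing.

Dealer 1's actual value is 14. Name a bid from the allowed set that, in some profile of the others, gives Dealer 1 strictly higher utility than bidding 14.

3

Suppose Dealer 2 bids 3 and Dealer 3 bids 3.
Bid 14: wins, pays 6, utility 14 - 6 = 8.
Bid 3: wins, pays 3, utility 14 - 3 = 11.
So bidding 3 beats truth here (11 > 8).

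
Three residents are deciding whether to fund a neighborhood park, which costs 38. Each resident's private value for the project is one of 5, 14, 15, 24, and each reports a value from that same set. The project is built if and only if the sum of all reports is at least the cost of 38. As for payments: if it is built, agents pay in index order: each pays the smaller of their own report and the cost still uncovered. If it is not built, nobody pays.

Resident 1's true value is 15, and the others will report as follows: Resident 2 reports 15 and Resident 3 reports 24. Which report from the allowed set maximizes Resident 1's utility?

5

Report 5: project built, pays 5, utility 15 - 5 = 10.
Report 14: project built, pays 14, utility 15 - 14 = 1.
Report 15: project built, pays 15, utility 15 - 15 = 0.
Report 24: project built, pays 24, utility 15 - 24 = -9.
The best choice is 5 with utility 10.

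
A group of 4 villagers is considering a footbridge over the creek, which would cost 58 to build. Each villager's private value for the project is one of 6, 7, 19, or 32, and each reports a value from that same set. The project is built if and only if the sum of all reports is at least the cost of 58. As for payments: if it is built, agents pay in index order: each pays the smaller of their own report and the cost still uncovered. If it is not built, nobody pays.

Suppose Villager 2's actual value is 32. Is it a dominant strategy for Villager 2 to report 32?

No

Consider the case where Villager 1 reports 6, Villager 3 reports 6 and Villager 4 reports 32.
Truthful report 32: project built, pays 32, utility 32 - 32 = 0.
Report 19 instead: project built, pays 19, utility 32 - 19 = 13.
Since 13 > 0, reporting 19 is strictly better here, so truthful reporting is not dominant.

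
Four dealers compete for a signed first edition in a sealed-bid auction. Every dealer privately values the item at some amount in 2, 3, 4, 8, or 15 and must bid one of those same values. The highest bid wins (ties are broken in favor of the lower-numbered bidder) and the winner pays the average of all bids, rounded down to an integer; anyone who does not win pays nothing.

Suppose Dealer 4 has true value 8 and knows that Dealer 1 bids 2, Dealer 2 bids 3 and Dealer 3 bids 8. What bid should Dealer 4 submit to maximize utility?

Bid 2: loses, pays 0, utility 0.
Bid 3: loses, pays 0, utility 0.
Bid 4: loses, pays 0, utility 0.
Bid 8: loses, pays 0, utility 0.
Bid 15: wins, pays 7, utility 8 - 7 = 1.
The best choice is 15 with utility 1.

15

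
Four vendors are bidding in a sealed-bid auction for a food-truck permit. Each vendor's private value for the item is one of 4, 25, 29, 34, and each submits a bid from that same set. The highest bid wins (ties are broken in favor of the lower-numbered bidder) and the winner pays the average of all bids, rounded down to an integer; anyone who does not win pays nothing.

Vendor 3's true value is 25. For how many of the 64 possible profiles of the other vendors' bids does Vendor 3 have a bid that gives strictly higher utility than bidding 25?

Others bid (4, 4, 29): truth gives 0; bid 29 gives 9 > 0. Violating.
Others bid (4, 4, 34): truth gives 0; bid 34 gives 6 > 0. Violating.
Others bid (4, 25, 4): truth gives 0; bid 29 gives 10 > 0. Violating.
Others bid (4, 25, 25): truth gives 0; bid 29 gives 5 > 0. Violating.
Others bid (4, 4, 4): truth gives 16; no alternative beats it.
Others bid (4, 4, 25): truth gives 11; no alternative beats it.
(Checking all 64 profiles: 20 have a profitable deviation, 44 do not.)

20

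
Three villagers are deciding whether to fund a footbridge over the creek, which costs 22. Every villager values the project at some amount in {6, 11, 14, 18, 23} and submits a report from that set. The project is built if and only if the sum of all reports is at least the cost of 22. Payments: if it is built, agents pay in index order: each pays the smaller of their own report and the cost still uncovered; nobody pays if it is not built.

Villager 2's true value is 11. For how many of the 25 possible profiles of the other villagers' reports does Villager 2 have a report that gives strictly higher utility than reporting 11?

Others report (6, 11): truth gives 0; report 6 gives 5 > 0. Violating.
Others report (6, 14): truth gives 0; report 6 gives 5 > 0. Violating.
Others report (6, 18): truth gives 0; report 6 gives 5 > 0. Violating.
Others report (6, 23): truth gives 0; report 6 gives 5 > 0. Violating.
Others report (6, 6): truth gives 0; no alternative beats it.
Others report (18, 6): truth gives 7; no alternative beats it.
(Checking all 25 profiles: 14 have a profitable deviation, 11 do not.)

14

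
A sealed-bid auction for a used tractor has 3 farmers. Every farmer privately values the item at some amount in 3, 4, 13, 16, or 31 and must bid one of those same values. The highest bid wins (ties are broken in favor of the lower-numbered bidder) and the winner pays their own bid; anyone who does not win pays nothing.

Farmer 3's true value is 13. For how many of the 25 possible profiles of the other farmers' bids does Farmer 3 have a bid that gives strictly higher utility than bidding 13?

1

Others bid (3, 3): truth gives 0; bid 4 gives 9 > 0. Violating.
Others bid (3, 4): truth gives 0; no alternative beats it.
Others bid (3, 13): truth gives 0; no alternative beats it.
(Checking all 25 profiles: 1 has a profitable deviation, 24 do not.)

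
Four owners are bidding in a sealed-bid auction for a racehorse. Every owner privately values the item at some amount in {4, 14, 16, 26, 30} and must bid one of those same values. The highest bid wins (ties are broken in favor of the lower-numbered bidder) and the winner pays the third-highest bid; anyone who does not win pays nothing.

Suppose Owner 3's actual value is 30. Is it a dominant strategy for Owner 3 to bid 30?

Yes

Check each profile of the others' bids and compare truth against every alternative bid.
Others bid (4, 4, 30): truth gives 26, best alternative gives 0.
Others bid (4, 26, 4): truth gives 26, best alternative gives 0.
Others bid (26, 4, 4): truth gives 26, best alternative gives 0.
Others bid (4, 14, 30): truth gives 16, best alternative gives 0.
Others bid (4, 26, 14): truth gives 16, best alternative gives 0.
Others bid (14, 4, 30): truth gives 16, best alternative gives 0.
(Remaining 119 profiles checked similarly; truth is weakly best in each.)
In every case the truthful bid is at least as good as any alternative, so it is a dominant strategy.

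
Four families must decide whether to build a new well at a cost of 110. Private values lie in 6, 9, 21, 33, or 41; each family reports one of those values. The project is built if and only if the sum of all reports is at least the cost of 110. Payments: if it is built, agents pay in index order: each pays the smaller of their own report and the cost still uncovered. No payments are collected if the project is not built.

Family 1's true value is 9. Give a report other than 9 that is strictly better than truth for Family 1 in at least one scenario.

Suppose Family 2 reports 33, Family 3 reports 33 and Family 4 reports 41.
Report 9: project built, pays 9, utility 9 - 9 = 0.
Report 6: project built, pays 6, utility 9 - 6 = 3.
So reporting 6 beats truth here (3 > 0).

6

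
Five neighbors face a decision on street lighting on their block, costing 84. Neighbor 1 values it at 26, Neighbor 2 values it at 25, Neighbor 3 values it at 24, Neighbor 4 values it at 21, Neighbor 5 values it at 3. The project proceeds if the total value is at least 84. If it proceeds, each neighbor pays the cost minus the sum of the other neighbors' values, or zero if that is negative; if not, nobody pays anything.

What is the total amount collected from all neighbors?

Total value 99 ≥ cost 84, so it is built.
Neighbor 1: others sum to 73; max(0, 84 - 73) = 11.
Neighbor 2: others sum to 74; max(0, 84 - 74) = 10.
Neighbor 3: others sum to 75; max(0, 84 - 75) = 9.
Neighbor 4: others sum to 78; max(0, 84 - 78) = 6.
Neighbor 5: others sum to 96; max(0, 84 - 96) = 0.
Total collected = 11 + 10 + 9 + 6 + 0 = 36.

36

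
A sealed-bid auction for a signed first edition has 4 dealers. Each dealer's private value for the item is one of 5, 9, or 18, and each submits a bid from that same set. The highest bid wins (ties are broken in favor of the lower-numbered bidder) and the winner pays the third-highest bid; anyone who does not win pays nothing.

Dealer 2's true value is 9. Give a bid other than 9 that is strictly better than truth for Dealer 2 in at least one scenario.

18

Suppose Dealer 1 bids 5, Dealer 3 bids 5 and Dealer 4 bids 18.
Bid 9: loses, pays 0, utility 0.
Bid 18: wins, pays 5, utility 9 - 5 = 4.
So bidding 18 beats truth here (4 > 0).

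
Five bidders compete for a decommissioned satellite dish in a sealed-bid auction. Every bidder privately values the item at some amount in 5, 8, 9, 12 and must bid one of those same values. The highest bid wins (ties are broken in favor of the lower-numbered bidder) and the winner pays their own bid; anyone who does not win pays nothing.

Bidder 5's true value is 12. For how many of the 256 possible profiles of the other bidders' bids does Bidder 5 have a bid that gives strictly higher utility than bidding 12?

16

Others bid (5, 5, 5, 5): truth gives 0; bid 8 gives 4 > 0. Violating.
Others bid (5, 5, 5, 8): truth gives 0; bid 9 gives 3 > 0. Violating.
Others bid (5, 5, 8, 5): truth gives 0; bid 9 gives 3 > 0. Violating.
Others bid (5, 5, 8, 8): truth gives 0; bid 9 gives 3 > 0. Violating.
Others bid (5, 5, 5, 9): truth gives 0; no alternative beats it.
Others bid (5, 5, 5, 12): truth gives 0; no alternative beats it.
(Checking all 256 profiles: 16 have a profitable deviation, 240 do not.)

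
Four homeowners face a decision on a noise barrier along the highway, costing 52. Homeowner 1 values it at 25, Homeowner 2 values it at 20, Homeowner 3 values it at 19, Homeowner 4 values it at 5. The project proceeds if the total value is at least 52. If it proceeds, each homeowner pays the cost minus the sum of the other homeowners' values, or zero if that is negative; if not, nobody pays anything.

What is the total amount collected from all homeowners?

13

Total value 69 ≥ cost 52, so it is built.
Homeowner 1: others sum to 44; max(0, 52 - 44) = 8.
Homeowner 2: others sum to 49; max(0, 52 - 49) = 3.
Homeowner 3: others sum to 50; max(0, 52 - 50) = 2.
Homeowner 4: others sum to 64; max(0, 52 - 64) = 0.
Total collected = 8 + 3 + 2 + 0 = 13.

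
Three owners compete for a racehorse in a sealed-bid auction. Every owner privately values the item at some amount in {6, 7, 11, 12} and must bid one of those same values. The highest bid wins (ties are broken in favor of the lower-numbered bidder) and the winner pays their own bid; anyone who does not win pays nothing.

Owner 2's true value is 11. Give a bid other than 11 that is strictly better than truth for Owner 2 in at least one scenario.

Suppose Owner 1 bids 6 and Owner 3 bids 6.
Bid 11: wins, pays 11, utility 11 - 11 = 0.
Bid 7: wins, pays 7, utility 11 - 7 = 4.
So bidding 7 beats truth here (4 > 0).

7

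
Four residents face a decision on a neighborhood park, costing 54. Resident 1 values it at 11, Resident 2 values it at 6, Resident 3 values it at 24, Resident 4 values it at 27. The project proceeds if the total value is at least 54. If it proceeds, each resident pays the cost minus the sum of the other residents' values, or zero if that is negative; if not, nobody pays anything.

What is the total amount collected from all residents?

Total value 68 ≥ cost 54, so it is built.
Resident 1: others sum to 57; max(0, 54 - 57) = 0.
Resident 2: others sum to 62; max(0, 54 - 62) = 0.
Resident 3: others sum to 44; max(0, 54 - 44) = 10.
Resident 4: others sum to 41; max(0, 54 - 41) = 13.
Total collected = 0 + 0 + 10 + 13 = 23.

23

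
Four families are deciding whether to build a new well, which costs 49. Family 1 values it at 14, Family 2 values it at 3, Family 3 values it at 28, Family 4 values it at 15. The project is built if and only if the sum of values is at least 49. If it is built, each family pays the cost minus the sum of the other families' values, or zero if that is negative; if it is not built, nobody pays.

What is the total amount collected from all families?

Total value 60 ≥ cost 49, so it is built.
Family 1: others sum to 46; max(0, 49 - 46) = 3.
Family 2: others sum to 57; max(0, 49 - 57) = 0.
Family 3: others sum to 32; max(0, 49 - 32) = 17.
Family 4: others sum to 45; max(0, 49 - 45) = 4.
Total collected = 3 + 0 + 17 + 4 = 24.

24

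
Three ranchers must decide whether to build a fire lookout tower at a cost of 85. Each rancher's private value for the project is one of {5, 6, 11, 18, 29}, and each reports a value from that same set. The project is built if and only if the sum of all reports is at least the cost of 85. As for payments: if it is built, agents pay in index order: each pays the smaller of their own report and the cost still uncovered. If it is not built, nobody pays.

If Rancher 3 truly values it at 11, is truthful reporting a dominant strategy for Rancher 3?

Check each profile of the others' reports and compare truth against every alternative report.
Others report (5, 5): truth gives 0, best alternative gives 0.
Others report (5, 6): truth gives 0, best alternative gives 0.
Others report (5, 11): truth gives 0, best alternative gives 0.
Others report (5, 18): truth gives 0, best alternative gives 0.
Others report (5, 29): truth gives 0, best alternative gives 0.
Others report (6, 5): truth gives 0, best alternative gives 0.
(Remaining 19 profiles checked similarly; truth is weakly best in each.)
In every case the truthful report is at least as good as any alternative, so it is a dominant strategy.

Yes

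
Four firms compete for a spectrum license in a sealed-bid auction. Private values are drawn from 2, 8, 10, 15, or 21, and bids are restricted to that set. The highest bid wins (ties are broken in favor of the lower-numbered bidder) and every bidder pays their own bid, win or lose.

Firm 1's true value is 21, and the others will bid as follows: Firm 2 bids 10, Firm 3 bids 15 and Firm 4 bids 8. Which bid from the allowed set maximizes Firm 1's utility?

Bid 2: loses but pays 2, utility -2.
Bid 8: loses but pays 8, utility -8.
Bid 10: loses but pays 10, utility -10.
Bid 15: wins, pays 15, utility 21 - 15 = 6.
Bid 21: wins, pays 21, utility 21 - 21 = 0.
The best choice is 15 with utility 6.

15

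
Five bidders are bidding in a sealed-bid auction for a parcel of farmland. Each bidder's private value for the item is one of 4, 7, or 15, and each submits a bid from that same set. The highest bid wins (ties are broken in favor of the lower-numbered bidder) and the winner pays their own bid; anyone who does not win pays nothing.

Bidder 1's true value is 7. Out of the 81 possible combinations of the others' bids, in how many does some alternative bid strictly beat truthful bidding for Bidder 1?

Others bid (4, 4, 4, 4): truth gives 0; bid 4 gives 3 > 0. Violating.
Others bid (4, 4, 4, 7): truth gives 0; no alternative beats it.
Others bid (4, 4, 4, 15): truth gives 0; no alternative beats it.
(Checking all 81 profiles: 1 has a profitable deviation, 80 do not.)

1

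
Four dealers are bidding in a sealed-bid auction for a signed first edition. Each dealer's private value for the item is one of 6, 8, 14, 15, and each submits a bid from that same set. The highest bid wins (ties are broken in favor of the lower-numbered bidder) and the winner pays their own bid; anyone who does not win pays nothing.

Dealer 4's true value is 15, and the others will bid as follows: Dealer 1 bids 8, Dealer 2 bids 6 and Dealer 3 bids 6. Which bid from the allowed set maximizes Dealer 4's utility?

Bid 6: loses, pays 0, utility 0.
Bid 8: loses, pays 0, utility 0.
Bid 14: wins, pays 14, utility 15 - 14 = 1.
Bid 15: wins, pays 15, utility 15 - 15 = 0.
The best choice is 14 with utility 1.

14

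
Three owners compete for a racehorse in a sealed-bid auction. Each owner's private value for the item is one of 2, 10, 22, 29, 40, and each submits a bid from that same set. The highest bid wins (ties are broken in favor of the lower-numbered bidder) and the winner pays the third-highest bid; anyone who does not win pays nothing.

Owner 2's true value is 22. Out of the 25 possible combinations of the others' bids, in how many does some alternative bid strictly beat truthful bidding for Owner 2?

8

Others bid (2, 29): truth gives 0; bid 29 gives 20 > 0. Violating.
Others bid (2, 40): truth gives 0; bid 40 gives 20 > 0. Violating.
Others bid (10, 29): truth gives 0; bid 29 gives 12 > 0. Violating.
Others bid (10, 40): truth gives 0; bid 40 gives 12 > 0. Violating.
Others bid (2, 2): truth gives 20; no alternative beats it.
Others bid (2, 10): truth gives 20; no alternative beats it.
(Checking all 25 profiles: 8 have a profitable deviation, 17 do not.)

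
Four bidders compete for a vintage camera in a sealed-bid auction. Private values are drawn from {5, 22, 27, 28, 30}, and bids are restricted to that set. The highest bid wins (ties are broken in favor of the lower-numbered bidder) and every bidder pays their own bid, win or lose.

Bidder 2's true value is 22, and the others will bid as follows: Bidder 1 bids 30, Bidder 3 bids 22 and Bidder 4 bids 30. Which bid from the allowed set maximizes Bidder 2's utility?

5

Bid 5: loses but pays 5, utility -5.
Bid 22: loses but pays 22, utility -22.
Bid 27: loses but pays 27, utility -27.
Bid 28: loses but pays 28, utility -28.
Bid 30: loses but pays 30, utility -30.
The best choice is 5 with utility -5.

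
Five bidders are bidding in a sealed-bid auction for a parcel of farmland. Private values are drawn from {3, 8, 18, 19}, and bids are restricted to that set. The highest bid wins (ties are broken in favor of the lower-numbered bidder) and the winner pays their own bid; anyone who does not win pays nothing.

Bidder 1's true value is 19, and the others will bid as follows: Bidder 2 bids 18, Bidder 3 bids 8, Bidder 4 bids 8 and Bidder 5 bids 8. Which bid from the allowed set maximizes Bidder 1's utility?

Bid 3: loses, pays 0, utility 0.
Bid 8: loses, pays 0, utility 0.
Bid 18: wins, pays 18, utility 19 - 18 = 1.
Bid 19: wins, pays 19, utility 19 - 19 = 0.
The best choice is 18 with utility 1.

18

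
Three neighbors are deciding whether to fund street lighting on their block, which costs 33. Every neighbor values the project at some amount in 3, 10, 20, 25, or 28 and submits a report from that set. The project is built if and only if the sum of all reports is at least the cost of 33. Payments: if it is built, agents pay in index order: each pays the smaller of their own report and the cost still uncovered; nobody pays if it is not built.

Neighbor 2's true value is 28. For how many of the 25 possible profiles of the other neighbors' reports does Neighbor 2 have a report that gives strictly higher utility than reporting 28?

Others report (3, 10): truth gives 0; report 20 gives 8 > 0. Violating.
Others report (3, 20): truth gives 0; report 10 gives 18 > 0. Violating.
Others report (3, 25): truth gives 0; report 10 gives 18 > 0. Violating.
Others report (3, 28): truth gives 0; report 3 gives 25 > 0. Violating.
Others report (3, 3): truth gives 0; no alternative beats it.
Others report (25, 3): truth gives 20; no alternative beats it.
(Checking all 25 profiles: 23 have a profitable deviation, 2 do not.)

23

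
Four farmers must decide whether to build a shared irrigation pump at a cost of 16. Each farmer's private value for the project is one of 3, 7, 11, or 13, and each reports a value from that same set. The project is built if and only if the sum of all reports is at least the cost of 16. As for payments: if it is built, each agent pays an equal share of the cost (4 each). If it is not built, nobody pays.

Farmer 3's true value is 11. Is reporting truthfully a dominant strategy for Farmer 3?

Check each profile of the others' reports and compare truth against every alternative report.
Others report (3, 3, 3): truth gives 7, best alternative gives 7.
Others report (3, 3, 7): truth gives 7, best alternative gives 7.
Others report (3, 3, 11): truth gives 7, best alternative gives 7.
Others report (3, 3, 13): truth gives 7, best alternative gives 7.
Others report (3, 7, 3): truth gives 7, best alternative gives 7.
Others report (3, 7, 7): truth gives 7, best alternative gives 7.
(Remaining 58 profiles checked similarly; truth is weakly best in each.)
In every case the truthful report is at least as good as any alternative, so it is a dominant strategy.

Yes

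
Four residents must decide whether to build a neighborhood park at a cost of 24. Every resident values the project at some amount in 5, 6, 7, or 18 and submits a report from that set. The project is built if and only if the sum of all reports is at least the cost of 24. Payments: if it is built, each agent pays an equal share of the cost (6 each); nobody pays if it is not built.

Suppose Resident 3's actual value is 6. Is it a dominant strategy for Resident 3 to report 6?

Yes

Check each profile of the others' reports and compare truth against every alternative report.
Others report (5, 5, 5): truth gives 0, best alternative gives 0.
Others report (5, 5, 6): truth gives 0, best alternative gives 0.
Others report (5, 5, 7): truth gives 0, best alternative gives 0.
Others report (5, 5, 18): truth gives 0, best alternative gives 0.
Others report (5, 6, 5): truth gives 0, best alternative gives 0.
Others report (5, 6, 6): truth gives 0, best alternative gives 0.
(Remaining 58 profiles checked similarly; truth is weakly best in each.)
In every case the truthful report is at least as good as any alternative, so it is a dominant strategy.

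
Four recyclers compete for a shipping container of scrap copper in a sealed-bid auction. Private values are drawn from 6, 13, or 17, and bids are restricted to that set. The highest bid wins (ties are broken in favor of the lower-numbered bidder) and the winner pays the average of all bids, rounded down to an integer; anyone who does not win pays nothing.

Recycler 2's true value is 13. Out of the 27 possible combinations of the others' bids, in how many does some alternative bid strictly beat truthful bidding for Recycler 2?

5

Others bid (6, 6, 17): truth gives 0; bid 17 gives 2 > 0. Violating.
Others bid (6, 17, 6): truth gives 0; bid 17 gives 2 > 0. Violating.
Others bid (13, 6, 6): truth gives 0; bid 17 gives 3 > 0. Violating.
Others bid (13, 6, 13): truth gives 0; bid 17 gives 1 > 0. Violating.
Others bid (6, 6, 6): truth gives 6; no alternative beats it.
Others bid (6, 6, 13): truth gives 4; no alternative beats it.
(Checking all 27 profiles: 5 have a profitable deviation, 22 do not.)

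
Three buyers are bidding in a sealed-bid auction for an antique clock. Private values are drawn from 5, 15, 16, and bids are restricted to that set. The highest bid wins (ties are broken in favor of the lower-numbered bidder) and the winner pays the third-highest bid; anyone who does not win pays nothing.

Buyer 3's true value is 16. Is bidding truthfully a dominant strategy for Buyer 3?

Check each profile of the others' bids and compare truth against every alternative bid.
Others bid (5, 15): truth gives 11, best alternative gives 0.
Others bid (15, 5): truth gives 11, best alternative gives 0.
Others bid (15, 15): truth gives 1, best alternative gives 0.
Others bid (5, 5): truth gives 11, best alternative gives 11.
Others bid (5, 16): truth gives 0, best alternative gives 0.
Others bid (15, 16): truth gives 0, best alternative gives 0.
(Remaining 3 profiles checked similarly; truth is weakly best in each.)
In every case the truthful bid is at least as good as any alternative, so it is a dominant strategy.

Yes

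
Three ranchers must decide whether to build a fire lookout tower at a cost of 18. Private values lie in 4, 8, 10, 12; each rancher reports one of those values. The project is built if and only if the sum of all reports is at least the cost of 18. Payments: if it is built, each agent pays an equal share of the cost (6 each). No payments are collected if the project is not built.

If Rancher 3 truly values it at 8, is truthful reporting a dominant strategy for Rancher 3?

No

Consider the case where Rancher 1 reports 4 and Rancher 2 reports 4.
Truthful report 8: project not built, utility 0.
Report 10 instead: project built, pays 6, utility 8 - 6 = 2.
Since 2 > 0, reporting 10 is strictly better here, so truthful reporting is not dominant.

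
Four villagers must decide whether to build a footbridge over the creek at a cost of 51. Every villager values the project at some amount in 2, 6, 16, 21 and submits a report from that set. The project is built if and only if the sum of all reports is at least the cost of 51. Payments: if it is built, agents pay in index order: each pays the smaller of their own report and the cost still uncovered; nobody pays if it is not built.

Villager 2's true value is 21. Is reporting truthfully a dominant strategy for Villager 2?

No

Consider the case where Villager 1 reports 2, Villager 3 reports 16 and Villager 4 reports 21.
Truthful report 21: project built, pays 21, utility 21 - 21 = 0.
Report 16 instead: project built, pays 16, utility 21 - 16 = 5.
Since 5 > 0, reporting 16 is strictly better here, so truthful reporting is not dominant.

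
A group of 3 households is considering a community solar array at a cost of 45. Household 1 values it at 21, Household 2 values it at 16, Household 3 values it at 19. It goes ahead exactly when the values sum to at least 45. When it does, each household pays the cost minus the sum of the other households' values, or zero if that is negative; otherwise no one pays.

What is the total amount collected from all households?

23

Total value 56 ≥ cost 45, so it is built.
Household 1: others sum to 35; max(0, 45 - 35) = 10.
Household 2: others sum to 40; max(0, 45 - 40) = 5.
Household 3: others sum to 37; max(0, 45 - 37) = 8.
Total collected = 10 + 5 + 8 = 23.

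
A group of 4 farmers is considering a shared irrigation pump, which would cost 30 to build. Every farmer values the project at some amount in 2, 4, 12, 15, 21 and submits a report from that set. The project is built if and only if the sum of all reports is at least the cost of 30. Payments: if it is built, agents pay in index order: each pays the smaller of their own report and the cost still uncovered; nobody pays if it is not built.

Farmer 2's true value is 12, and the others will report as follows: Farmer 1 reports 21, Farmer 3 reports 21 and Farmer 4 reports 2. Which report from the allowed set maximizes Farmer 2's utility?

Report 2: project built, pays 2, utility 12 - 2 = 10.
Report 4: project built, pays 4, utility 12 - 4 = 8.
Report 12: project built, pays 9, utility 12 - 9 = 3.
Report 15: project built, pays 9, utility 12 - 9 = 3.
Report 21: project built, pays 9, utility 12 - 9 = 3.
The best choice is 2 with utility 10.

2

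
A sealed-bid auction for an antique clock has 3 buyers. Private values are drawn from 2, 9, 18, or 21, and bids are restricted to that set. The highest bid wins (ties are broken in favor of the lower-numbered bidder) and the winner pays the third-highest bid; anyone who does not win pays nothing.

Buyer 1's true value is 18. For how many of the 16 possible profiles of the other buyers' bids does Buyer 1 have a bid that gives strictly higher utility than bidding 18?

4

Others bid (2, 21): truth gives 0; bid 21 gives 16 > 0. Violating.
Others bid (9, 21): truth gives 0; bid 21 gives 9 > 0. Violating.
Others bid (21, 2): truth gives 0; bid 21 gives 16 > 0. Violating.
Others bid (21, 9): truth gives 0; bid 21 gives 9 > 0. Violating.
Others bid (2, 2): truth gives 16; no alternative beats it.
Others bid (2, 9): truth gives 16; no alternative beats it.
(Checking all 16 profiles: 4 have a profitable deviation, 12 do not.)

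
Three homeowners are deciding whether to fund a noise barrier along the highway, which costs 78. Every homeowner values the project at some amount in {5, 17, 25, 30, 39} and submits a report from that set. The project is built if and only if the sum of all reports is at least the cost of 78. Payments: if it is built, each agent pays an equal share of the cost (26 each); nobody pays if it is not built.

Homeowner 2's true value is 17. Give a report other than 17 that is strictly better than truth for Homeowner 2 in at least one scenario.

Suppose Homeowner 1 reports 25 and Homeowner 3 reports 39.
Report 17: project built, pays 26, utility 17 - 26 = -9.
Report 5: project not built, utility 0.
So reporting 5 beats truth here (0 > -9).

5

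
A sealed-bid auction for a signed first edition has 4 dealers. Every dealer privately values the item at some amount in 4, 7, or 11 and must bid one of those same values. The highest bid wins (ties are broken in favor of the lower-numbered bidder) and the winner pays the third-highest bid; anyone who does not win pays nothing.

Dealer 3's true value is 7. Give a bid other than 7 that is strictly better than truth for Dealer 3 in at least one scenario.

11

Suppose Dealer 1 bids 4, Dealer 2 bids 4 and Dealer 4 bids 11.
Bid 7: loses, pays 0, utility 0.
Bid 11: wins, pays 4, utility 7 - 4 = 3.
So bidding 11 beats truth here (3 > 0).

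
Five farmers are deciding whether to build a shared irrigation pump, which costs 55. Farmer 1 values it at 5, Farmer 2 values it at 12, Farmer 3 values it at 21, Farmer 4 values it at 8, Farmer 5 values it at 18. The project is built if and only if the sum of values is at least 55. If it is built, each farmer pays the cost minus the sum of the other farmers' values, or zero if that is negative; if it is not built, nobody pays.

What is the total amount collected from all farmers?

Total value 64 ≥ cost 55, so it is built.
Farmer 1: others sum to 59; max(0, 55 - 59) = 0.
Farmer 2: others sum to 52; max(0, 55 - 52) = 3.
Farmer 3: others sum to 43; max(0, 55 - 43) = 12.
Farmer 4: others sum to 56; max(0, 55 - 56) = 0.
Farmer 5: others sum to 46; max(0, 55 - 46) = 9.
Total collected = 0 + 3 + 12 + 0 + 9 = 24.

24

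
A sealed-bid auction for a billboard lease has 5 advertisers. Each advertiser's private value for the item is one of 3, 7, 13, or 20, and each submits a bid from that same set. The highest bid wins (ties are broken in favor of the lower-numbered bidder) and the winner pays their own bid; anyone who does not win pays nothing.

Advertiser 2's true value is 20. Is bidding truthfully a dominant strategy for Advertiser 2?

No

Consider the case where Advertiser 1 bids 3, Advertiser 3 bids 3, Advertiser 4 bids 3 and Advertiser 5 bids 3.
Truthful bid 20: wins, pays 20, utility 20 - 20 = 0.
Bid 7 instead: wins, pays 7, utility 20 - 7 = 13.
Since 13 > 0, bidding 7 is strictly better here, so truthful bidding is not dominant.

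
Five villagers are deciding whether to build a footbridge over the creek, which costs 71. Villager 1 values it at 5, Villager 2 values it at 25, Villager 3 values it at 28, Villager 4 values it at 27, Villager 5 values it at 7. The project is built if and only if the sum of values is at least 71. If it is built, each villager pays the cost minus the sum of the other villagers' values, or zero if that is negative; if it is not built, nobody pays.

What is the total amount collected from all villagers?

17

Total value 92 ≥ cost 71, so it is built.
Villager 1: others sum to 87; max(0, 71 - 87) = 0.
Villager 2: others sum to 67; max(0, 71 - 67) = 4.
Villager 3: others sum to 64; max(0, 71 - 64) = 7.
Villager 4: others sum to 65; max(0, 71 - 65) = 6.
Villager 5: others sum to 85; max(0, 71 - 85) = 0.
Total collected = 0 + 4 + 7 + 6 + 0 = 17.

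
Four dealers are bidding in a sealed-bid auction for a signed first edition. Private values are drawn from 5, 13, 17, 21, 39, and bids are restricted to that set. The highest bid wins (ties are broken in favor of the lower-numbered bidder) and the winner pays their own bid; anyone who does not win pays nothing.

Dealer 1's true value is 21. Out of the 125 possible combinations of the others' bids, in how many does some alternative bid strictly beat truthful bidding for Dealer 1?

27

Others bid (5, 5, 5): truth gives 0; bid 5 gives 16 > 0. Violating.
Others bid (5, 5, 13): truth gives 0; bid 13 gives 8 > 0. Violating.
Others bid (5, 5, 17): truth gives 0; bid 17 gives 4 > 0. Violating.
Others bid (5, 13, 5): truth gives 0; bid 13 gives 8 > 0. Violating.
Others bid (5, 5, 21): truth gives 0; no alternative beats it.
Others bid (5, 5, 39): truth gives 0; no alternative beats it.
(Checking all 125 profiles: 27 have a profitable deviation, 98 do not.)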